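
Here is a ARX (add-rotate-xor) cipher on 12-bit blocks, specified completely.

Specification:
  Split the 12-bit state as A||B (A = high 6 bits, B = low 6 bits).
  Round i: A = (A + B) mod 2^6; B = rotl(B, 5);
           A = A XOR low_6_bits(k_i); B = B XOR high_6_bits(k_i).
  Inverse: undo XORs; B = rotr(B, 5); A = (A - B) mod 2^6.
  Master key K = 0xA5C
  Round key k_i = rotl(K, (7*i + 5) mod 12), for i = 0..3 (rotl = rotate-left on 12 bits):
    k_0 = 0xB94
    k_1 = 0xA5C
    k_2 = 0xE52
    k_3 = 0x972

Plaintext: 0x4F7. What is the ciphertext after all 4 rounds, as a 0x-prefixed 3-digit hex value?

0x2A9

s_0 = plaintext = 0x4F7
s_1 = Round(s_0, k_0) = 0x795
s_2 = Round(s_1, k_1) = 0xBC3
s_3 = Round(s_2, k_2) = 0x818
s_4 = Round(s_3, k_3) = 0x2A9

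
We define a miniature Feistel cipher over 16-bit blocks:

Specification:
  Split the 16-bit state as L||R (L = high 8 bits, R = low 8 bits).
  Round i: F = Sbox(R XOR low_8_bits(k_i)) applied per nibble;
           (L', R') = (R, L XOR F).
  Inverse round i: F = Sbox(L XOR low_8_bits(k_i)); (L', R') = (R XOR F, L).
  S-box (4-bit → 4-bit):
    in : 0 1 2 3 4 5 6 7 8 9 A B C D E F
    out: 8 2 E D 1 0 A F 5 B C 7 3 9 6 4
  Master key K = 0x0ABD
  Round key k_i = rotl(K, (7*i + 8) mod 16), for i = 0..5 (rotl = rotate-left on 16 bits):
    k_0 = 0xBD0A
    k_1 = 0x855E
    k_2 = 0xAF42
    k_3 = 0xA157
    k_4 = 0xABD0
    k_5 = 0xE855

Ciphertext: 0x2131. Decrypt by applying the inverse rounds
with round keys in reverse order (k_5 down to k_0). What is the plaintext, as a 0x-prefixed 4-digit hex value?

s_0 = ciphertext = 0x2131
s_1 = InvRound(s_0, k_5) = 0xC021
s_2 = InvRound(s_1, k_4) = 0x09C0
s_3 = InvRound(s_2, k_3) = 0xC609
s_4 = InvRound(s_3, k_2) = 0x58C6
s_5 = InvRound(s_4, k_1) = 0x4C58
s_6 = InvRound(s_5, k_0) = 0x424C

0x424C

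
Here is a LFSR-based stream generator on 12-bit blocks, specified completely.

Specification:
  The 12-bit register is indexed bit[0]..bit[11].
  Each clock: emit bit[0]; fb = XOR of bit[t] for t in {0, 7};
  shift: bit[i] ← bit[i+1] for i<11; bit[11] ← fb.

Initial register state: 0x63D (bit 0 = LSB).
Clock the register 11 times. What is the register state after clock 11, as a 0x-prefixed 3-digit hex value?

0x822

reg_0 = 0x63D
clock 1: out=1, reg = 0xB1E
clock 2: out=0, reg = 0x58F
clock 3: out=1, reg = 0x2C7
clock 4: out=1, reg = 0x163
clock 5: out=1, reg = 0x8B1
clock 6: out=1, reg = 0x458
clock 7: out=0, reg = 0x22C
clock 8: out=0, reg = 0x116
clock 9: out=0, reg = 0x08B
clock 10: out=1, reg = 0x045
clock 11: out=1, reg = 0x822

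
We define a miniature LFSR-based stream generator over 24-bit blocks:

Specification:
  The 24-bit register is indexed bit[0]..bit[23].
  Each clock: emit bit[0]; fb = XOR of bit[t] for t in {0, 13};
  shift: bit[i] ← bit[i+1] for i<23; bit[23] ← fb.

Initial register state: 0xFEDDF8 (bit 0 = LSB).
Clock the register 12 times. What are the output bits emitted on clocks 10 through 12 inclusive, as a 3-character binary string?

reg_0 = 0xFEDDF8
clock 1: out=0, reg = 0x7F6EFC
clock 2: out=0, reg = 0xBFB77E
clock 3: out=0, reg = 0xDFDBBF
clock 4: out=1, reg = 0xEFEDDF
clock 5: out=1, reg = 0x77F6EF
clock 6: out=1, reg = 0x3BFB77
clock 7: out=1, reg = 0x1DFDBB
clock 8: out=1, reg = 0x0EFEDD
clock 9: out=1, reg = 0x077F6E
clock 10: out=0, reg = 0x83BFB7
clock 11: out=1, reg = 0x41DFDB
clock 12: out=1, reg = 0xA0EFED

011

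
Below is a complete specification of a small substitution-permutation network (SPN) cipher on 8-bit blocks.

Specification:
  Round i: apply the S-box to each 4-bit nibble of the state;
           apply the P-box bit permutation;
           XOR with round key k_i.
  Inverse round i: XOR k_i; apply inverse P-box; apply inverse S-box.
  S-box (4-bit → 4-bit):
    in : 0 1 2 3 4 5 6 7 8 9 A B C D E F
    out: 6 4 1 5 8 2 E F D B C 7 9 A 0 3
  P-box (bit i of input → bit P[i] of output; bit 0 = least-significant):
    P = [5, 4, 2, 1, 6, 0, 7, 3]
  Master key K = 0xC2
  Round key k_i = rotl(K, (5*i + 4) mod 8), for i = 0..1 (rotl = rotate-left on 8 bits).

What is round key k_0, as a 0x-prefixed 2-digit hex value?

0x2C

K = 0xC2
k_0 = rotl(K, (5*0+4) mod 8) = rotl(K, 4) = 0x2C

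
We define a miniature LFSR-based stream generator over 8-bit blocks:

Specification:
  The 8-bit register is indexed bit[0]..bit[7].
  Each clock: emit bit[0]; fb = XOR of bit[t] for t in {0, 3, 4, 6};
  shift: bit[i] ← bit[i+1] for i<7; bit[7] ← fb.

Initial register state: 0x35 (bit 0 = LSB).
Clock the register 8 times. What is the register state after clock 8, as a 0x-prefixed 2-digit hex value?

reg_0 = 0x35
clock 1: out=1, reg = 0x1A
clock 2: out=0, reg = 0x0D
clock 3: out=1, reg = 0x06
clock 4: out=0, reg = 0x03
clock 5: out=1, reg = 0x81
clock 6: out=1, reg = 0xC0
clock 7: out=0, reg = 0xE0
clock 8: out=0, reg = 0xF0

0xF0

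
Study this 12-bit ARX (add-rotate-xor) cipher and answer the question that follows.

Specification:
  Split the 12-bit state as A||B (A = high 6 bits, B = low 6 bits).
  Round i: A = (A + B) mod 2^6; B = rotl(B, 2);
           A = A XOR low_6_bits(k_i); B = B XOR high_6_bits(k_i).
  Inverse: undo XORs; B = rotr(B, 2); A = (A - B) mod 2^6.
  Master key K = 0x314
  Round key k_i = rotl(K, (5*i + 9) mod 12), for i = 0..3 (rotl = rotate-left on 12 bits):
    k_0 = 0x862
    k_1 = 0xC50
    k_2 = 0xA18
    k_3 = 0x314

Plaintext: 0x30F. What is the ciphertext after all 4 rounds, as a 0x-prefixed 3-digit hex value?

0x7AF

s_0 = plaintext = 0x30F
s_1 = Round(s_0, k_0) = 0xE5D
s_2 = Round(s_1, k_1) = 0x184
s_3 = Round(s_2, k_2) = 0x4B8
s_4 = Round(s_3, k_3) = 0x7AF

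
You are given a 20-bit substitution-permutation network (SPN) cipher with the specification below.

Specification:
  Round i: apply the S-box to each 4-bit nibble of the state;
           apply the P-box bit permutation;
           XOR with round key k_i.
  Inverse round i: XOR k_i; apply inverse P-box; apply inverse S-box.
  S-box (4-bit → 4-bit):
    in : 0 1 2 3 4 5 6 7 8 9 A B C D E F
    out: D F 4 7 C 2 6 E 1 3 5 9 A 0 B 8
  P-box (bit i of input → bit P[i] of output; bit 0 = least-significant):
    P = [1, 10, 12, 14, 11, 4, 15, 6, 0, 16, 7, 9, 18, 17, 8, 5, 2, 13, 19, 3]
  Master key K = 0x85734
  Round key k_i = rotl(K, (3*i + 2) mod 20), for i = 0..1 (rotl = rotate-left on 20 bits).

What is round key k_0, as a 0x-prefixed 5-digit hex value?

K = 0x85734
k_0 = rotl(K, (3*0+2) mod 20) = rotl(K, 2) = 0x15CD2

0x15CD2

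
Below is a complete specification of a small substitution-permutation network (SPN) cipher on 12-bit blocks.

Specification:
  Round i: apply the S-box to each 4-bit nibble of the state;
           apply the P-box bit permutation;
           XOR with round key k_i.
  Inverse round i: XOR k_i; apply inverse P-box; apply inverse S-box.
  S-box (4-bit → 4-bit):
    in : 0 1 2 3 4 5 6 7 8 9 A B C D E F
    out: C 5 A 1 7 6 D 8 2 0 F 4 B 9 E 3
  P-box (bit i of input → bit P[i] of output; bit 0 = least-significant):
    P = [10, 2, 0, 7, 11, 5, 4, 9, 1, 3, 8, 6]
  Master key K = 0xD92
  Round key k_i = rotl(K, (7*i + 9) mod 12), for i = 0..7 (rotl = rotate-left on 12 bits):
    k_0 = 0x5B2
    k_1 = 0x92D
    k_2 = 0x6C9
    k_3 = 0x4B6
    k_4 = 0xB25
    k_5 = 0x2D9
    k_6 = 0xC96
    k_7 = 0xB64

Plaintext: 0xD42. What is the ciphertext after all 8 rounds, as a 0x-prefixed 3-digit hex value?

s_0 = plaintext = 0xD42
s_1 = Round(s_0, k_0) = 0xD44
s_2 = Round(s_1, k_1) = 0x55A
s_3 = Round(s_2, k_2) = 0x374
s_4 = Round(s_3, k_3) = 0x2B1
s_5 = Round(s_4, k_4) = 0xF7C
s_6 = Round(s_5, k_5) = 0x457
s_7 = Round(s_6, k_6) = 0xD2C
s_8 = Round(s_7, k_7) = 0xD82

0xD82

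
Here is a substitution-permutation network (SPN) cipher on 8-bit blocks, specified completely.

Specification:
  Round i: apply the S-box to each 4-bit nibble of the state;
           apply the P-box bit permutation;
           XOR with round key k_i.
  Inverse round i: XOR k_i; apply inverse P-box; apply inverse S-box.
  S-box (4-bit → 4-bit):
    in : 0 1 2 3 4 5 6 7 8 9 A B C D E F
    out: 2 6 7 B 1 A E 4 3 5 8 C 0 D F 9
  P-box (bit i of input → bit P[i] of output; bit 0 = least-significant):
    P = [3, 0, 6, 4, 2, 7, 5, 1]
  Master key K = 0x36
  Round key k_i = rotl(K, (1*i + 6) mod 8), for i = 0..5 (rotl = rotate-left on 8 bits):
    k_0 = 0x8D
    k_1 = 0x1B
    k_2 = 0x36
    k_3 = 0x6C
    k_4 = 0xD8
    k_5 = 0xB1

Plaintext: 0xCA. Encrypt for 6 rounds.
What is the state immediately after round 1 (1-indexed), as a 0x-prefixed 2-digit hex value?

s_0 = plaintext = 0xCA
s_1 = Round(s_0, k_0) = 0x9D
s_2 = Round(s_1, k_1) = 0x67
s_3 = Round(s_2, k_2) = 0xD4
s_4 = Round(s_3, k_3) = 0x42
s_5 = Round(s_4, k_4) = 0x95
s_6 = Round(s_5, k_5) = 0x84

0x9D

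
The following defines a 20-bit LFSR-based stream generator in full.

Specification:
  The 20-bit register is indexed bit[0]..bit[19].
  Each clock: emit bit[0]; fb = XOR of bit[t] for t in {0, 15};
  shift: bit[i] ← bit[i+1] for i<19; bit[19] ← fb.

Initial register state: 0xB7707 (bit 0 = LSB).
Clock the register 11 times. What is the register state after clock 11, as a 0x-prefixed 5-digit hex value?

reg_0 = 0xB7707
clock 1: out=1, reg = 0xDBB83
clock 2: out=1, reg = 0x6DDC1
clock 3: out=1, reg = 0x36EE0
clock 4: out=0, reg = 0x1B770
clock 5: out=0, reg = 0x8DBB8
clock 6: out=0, reg = 0xC6DDC
clock 7: out=0, reg = 0x636EE
clock 8: out=0, reg = 0x31B77
clock 9: out=1, reg = 0x98DBB
clock 10: out=1, reg = 0x4C6DD
clock 11: out=1, reg = 0x2636E

0x2636E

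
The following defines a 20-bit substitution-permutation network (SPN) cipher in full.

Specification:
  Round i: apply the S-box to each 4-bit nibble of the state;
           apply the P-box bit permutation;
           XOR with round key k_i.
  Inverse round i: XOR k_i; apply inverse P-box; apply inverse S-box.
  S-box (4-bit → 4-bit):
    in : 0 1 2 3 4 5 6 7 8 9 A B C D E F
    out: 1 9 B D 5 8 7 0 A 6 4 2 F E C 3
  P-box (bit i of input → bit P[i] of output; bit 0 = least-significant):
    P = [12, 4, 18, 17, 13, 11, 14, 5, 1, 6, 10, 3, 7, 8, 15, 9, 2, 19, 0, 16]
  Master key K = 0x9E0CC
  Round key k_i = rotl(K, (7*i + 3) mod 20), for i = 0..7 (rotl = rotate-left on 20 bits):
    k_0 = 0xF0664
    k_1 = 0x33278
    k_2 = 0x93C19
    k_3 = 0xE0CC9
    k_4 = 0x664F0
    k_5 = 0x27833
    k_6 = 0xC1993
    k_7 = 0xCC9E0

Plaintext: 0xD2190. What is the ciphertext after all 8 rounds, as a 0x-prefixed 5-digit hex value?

s_0 = plaintext = 0xD2190
s_1 = Round(s_0, k_0) = 0x65DEF
s_2 = Round(s_1, k_1) = 0xB6405
s_3 = Round(s_2, k_2) = 0x3999B
s_4 = Round(s_3, k_3) = 0xFC19C
s_5 = Round(s_4, k_4) = 0x8BF6E
s_6 = Round(s_5, k_5) = 0xD1171
s_7 = Round(s_6, k_6) = 0x70B18
s_8 = Round(s_7, k_7) = 0xEE910

0xEE910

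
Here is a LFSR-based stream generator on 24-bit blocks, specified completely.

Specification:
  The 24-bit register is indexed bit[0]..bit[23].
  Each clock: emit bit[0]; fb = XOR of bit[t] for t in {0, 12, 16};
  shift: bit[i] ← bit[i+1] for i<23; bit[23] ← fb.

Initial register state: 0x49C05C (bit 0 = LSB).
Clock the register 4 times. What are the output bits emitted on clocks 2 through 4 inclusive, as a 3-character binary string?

reg_0 = 0x49C05C
clock 1: out=0, reg = 0xA4E02E
clock 2: out=0, reg = 0x527017
clock 3: out=1, reg = 0x29380B
clock 4: out=1, reg = 0x949C05

011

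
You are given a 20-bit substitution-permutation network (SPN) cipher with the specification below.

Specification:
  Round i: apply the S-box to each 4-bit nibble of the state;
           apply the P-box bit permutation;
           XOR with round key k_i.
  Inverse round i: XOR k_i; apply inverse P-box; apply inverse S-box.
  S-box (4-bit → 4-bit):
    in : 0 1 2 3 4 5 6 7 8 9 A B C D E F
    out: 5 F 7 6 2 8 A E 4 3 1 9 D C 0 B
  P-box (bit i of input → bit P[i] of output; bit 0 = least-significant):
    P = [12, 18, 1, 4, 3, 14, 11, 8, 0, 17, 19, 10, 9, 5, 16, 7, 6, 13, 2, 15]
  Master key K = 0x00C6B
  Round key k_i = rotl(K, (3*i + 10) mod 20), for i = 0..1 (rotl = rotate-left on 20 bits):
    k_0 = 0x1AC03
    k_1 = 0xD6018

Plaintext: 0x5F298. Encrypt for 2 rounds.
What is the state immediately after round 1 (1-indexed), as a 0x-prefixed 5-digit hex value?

s_0 = plaintext = 0x5F298
s_1 = Round(s_0, k_0) = 0xB6EA8
s_2 = Round(s_1, k_1) = 0xDE0F2

0xB6EA8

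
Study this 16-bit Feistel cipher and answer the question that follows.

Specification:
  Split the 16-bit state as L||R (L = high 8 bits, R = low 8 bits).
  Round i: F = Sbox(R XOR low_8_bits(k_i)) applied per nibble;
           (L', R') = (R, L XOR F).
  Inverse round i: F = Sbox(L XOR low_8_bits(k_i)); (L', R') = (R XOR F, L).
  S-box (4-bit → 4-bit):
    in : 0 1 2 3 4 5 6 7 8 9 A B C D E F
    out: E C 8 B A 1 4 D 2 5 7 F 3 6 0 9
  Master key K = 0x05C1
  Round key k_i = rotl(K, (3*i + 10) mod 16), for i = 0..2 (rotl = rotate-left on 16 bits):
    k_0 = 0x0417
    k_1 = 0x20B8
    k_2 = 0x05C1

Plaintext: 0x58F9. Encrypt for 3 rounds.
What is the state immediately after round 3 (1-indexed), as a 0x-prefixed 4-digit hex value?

0xF7EC

s_0 = plaintext = 0x58F9
s_1 = Round(s_0, k_0) = 0xF958
s_2 = Round(s_1, k_1) = 0x58F7
s_3 = Round(s_2, k_2) = 0xF7EC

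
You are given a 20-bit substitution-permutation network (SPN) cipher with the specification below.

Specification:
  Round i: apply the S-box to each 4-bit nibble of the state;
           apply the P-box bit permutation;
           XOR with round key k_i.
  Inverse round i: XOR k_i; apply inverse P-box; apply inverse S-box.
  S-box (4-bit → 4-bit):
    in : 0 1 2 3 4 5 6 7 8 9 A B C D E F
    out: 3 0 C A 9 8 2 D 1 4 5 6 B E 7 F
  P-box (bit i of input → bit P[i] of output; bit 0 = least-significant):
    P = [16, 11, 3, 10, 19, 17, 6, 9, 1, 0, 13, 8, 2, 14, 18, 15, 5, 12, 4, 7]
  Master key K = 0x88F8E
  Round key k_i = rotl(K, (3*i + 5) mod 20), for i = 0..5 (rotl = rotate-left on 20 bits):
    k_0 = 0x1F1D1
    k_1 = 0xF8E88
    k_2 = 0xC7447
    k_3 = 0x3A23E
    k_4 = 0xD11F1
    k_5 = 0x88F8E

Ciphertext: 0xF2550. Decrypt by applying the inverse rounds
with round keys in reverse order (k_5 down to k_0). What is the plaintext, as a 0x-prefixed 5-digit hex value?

s_0 = ciphertext = 0xF2550
s_1 = InvRound(s_0, k_5) = 0x27ADE
s_2 = InvRound(s_1, k_4) = 0x8EFCE
s_3 = InvRound(s_2, k_3) = 0x765EC
s_4 = InvRound(s_3, k_2) = 0xC1C0A
s_5 = InvRound(s_4, k_1) = 0x35838
s_6 = InvRound(s_5, k_0) = 0x45DBB

0x45DBB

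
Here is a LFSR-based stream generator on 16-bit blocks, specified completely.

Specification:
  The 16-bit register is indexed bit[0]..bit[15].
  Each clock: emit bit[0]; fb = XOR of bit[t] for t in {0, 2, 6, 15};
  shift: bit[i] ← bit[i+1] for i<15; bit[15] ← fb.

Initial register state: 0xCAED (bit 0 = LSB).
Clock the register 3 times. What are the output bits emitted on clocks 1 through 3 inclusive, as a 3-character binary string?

101

reg_0 = 0xCAED
clock 1: out=1, reg = 0x6576
clock 2: out=0, reg = 0x32BB
clock 3: out=1, reg = 0x995D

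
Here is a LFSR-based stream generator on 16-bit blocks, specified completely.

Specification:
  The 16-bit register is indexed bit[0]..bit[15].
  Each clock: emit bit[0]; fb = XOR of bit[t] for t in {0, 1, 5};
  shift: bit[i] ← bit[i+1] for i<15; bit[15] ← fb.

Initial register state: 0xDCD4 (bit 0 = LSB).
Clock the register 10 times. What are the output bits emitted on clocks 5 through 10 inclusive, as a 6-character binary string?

101100

reg_0 = 0xDCD4
clock 1: out=0, reg = 0x6E6A
clock 2: out=0, reg = 0x3735
clock 3: out=1, reg = 0x1B9A
clock 4: out=0, reg = 0x8DCD
clock 5: out=1, reg = 0xC6E6
clock 6: out=0, reg = 0x6373
clock 7: out=1, reg = 0xB1B9
clock 8: out=1, reg = 0x58DC
clock 9: out=0, reg = 0x2C6E
clock 10: out=0, reg = 0x1637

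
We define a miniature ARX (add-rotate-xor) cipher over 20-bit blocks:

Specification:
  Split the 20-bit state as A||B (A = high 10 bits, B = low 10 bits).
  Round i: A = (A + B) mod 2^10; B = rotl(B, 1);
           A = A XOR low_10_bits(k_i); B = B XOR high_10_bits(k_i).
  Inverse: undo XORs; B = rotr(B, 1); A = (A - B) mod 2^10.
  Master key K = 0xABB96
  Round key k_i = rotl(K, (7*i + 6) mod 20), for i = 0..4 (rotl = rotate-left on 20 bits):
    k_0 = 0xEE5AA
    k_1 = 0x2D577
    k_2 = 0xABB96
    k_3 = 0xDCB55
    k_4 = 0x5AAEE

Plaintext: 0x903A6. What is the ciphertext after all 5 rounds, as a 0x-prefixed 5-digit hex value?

0x9CFDF

s_0 = plaintext = 0x903A6
s_1 = Round(s_0, k_0) = 0x130F4
s_2 = Round(s_1, k_1) = 0x0DD5D
s_3 = Round(s_2, k_2) = 0x80814
s_4 = Round(s_3, k_3) = 0x50F5A
s_5 = Round(s_4, k_4) = 0x9CFDF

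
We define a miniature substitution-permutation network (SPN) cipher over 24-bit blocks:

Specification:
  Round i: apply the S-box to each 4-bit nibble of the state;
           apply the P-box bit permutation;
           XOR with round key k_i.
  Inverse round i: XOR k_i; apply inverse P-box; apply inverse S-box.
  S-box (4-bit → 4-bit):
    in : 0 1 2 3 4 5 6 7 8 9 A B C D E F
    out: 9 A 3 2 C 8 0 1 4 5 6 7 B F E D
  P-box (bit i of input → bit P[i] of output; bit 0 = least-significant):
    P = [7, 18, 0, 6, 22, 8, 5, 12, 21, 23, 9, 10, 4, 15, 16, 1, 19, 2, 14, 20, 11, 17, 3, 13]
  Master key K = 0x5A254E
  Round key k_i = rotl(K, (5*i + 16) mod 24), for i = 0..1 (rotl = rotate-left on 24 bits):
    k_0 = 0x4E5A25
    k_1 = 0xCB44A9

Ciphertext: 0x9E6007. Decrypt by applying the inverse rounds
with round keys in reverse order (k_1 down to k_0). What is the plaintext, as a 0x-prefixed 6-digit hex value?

s_0 = ciphertext = 0x9E6007
s_1 = InvRound(s_0, k_1) = 0x414592
s_2 = InvRound(s_1, k_0) = 0x22F4EB

0x22F4EB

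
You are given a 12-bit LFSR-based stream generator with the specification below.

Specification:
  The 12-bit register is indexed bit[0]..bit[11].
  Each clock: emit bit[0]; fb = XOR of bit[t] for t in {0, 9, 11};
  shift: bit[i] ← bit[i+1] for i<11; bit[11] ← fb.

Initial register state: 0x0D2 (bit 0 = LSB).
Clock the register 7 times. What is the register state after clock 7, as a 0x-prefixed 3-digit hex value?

reg_0 = 0x0D2
clock 1: out=0, reg = 0x069
clock 2: out=1, reg = 0x834
clock 3: out=0, reg = 0xC1A
clock 4: out=0, reg = 0xE0D
clock 5: out=1, reg = 0xF06
clock 6: out=0, reg = 0x783
clock 7: out=1, reg = 0x3C1

0x3C1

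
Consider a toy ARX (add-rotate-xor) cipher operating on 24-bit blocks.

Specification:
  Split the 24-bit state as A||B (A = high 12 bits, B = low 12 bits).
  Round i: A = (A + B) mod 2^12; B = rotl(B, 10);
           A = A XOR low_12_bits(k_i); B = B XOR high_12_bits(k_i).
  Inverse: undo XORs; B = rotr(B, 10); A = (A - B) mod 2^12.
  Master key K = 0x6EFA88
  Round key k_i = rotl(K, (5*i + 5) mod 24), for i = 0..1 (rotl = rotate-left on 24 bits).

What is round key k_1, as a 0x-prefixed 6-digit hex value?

K = 0x6EFA88
k_0 = rotl(K, (5*0+5) mod 24) = rotl(K, 5) = 0xDF510D
k_1 = rotl(K, (5*1+5) mod 24) = rotl(K, 10) = 0xEA21BB

0xEA21BB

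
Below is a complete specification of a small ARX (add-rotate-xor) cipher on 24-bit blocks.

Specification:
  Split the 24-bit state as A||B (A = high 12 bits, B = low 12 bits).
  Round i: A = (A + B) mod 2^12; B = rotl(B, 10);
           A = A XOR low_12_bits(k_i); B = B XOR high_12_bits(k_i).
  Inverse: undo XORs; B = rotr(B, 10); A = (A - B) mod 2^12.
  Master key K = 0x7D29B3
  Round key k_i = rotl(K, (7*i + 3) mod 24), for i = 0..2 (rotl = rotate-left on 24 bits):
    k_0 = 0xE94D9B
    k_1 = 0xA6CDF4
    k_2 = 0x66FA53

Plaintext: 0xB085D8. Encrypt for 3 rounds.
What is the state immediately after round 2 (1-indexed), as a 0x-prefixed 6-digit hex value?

0x0A9194

s_0 = plaintext = 0xB085D8
s_1 = Round(s_0, k_0) = 0xD7BFE2
s_2 = Round(s_1, k_1) = 0x0A9194
s_3 = Round(s_2, k_2) = 0x86E60A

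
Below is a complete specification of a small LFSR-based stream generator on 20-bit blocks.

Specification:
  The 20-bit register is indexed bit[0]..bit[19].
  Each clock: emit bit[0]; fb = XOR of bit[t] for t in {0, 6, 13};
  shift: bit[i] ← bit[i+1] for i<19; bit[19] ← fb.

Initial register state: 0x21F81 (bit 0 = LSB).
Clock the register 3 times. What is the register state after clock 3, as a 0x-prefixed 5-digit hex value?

reg_0 = 0x21F81
clock 1: out=1, reg = 0x90FC0
clock 2: out=0, reg = 0xC87E0
clock 3: out=0, reg = 0xE43F0

0xE43F0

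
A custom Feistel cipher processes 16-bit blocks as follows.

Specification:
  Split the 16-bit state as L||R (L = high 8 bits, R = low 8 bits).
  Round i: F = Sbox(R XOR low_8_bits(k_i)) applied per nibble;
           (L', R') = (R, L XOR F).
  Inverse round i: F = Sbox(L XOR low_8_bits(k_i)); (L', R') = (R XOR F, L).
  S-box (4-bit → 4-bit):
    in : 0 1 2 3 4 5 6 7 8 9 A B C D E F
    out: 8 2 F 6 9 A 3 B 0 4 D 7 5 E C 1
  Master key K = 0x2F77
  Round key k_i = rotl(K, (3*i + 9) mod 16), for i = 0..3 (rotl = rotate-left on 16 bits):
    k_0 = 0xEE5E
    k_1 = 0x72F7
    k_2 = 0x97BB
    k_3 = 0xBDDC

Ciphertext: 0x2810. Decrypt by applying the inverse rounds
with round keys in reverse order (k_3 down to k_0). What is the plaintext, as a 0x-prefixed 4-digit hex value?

0x56D1

s_0 = ciphertext = 0x2810
s_1 = InvRound(s_0, k_3) = 0x0928
s_2 = InvRound(s_1, k_2) = 0x5709
s_3 = InvRound(s_2, k_1) = 0xD157
s_4 = InvRound(s_3, k_0) = 0x56D1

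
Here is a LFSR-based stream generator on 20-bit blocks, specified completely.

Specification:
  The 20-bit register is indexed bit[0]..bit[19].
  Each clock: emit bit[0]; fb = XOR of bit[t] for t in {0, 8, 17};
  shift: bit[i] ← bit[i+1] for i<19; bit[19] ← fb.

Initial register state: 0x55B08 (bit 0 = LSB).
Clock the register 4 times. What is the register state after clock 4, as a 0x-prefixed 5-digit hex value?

reg_0 = 0x55B08
clock 1: out=0, reg = 0xAAD84
clock 2: out=0, reg = 0x556C2
clock 3: out=0, reg = 0x2AB61
clock 4: out=1, reg = 0x955B0

0x955B0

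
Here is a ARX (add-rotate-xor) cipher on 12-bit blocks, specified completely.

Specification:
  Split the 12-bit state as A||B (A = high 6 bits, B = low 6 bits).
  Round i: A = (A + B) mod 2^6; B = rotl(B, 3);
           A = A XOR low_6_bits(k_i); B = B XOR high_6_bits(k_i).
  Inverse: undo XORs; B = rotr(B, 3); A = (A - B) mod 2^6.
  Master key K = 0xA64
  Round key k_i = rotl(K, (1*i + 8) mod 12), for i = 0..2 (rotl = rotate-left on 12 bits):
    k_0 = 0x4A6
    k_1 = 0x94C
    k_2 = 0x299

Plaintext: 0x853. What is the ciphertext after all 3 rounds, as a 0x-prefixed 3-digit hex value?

0x8EE

s_0 = plaintext = 0x853
s_1 = Round(s_0, k_0) = 0x488
s_2 = Round(s_1, k_1) = 0x5A4
s_3 = Round(s_2, k_2) = 0x8EE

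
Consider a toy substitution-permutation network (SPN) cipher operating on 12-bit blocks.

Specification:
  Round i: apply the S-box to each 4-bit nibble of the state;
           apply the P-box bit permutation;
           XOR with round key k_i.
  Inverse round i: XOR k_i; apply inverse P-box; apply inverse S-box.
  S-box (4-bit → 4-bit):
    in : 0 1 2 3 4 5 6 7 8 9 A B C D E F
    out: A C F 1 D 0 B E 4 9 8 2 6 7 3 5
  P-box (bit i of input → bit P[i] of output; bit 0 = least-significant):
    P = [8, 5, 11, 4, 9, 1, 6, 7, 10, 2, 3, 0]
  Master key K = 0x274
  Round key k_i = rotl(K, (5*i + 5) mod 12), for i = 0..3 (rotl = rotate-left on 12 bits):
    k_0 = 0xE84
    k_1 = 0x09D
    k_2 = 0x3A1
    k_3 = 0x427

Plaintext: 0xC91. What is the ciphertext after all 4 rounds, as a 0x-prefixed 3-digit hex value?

s_0 = plaintext = 0xC91
s_1 = Round(s_0, k_0) = 0x418
s_2 = Round(s_1, k_1) = 0xC54
s_3 = Round(s_2, k_2) = 0xABD
s_4 = Round(s_3, k_3) = 0xD04

0xD04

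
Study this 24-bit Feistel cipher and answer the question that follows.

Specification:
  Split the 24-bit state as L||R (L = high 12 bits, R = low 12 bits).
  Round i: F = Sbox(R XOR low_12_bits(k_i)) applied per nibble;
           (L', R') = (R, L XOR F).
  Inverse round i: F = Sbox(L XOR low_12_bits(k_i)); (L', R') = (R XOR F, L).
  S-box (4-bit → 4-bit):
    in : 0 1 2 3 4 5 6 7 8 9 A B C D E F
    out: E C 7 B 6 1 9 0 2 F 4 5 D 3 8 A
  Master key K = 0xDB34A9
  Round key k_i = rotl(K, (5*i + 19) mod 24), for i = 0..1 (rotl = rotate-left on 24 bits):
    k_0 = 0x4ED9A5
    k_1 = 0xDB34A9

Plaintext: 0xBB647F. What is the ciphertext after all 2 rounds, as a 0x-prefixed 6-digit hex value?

0x88290A

s_0 = plaintext = 0xBB647F
s_1 = Round(s_0, k_0) = 0x47F882
s_2 = Round(s_1, k_1) = 0x88290A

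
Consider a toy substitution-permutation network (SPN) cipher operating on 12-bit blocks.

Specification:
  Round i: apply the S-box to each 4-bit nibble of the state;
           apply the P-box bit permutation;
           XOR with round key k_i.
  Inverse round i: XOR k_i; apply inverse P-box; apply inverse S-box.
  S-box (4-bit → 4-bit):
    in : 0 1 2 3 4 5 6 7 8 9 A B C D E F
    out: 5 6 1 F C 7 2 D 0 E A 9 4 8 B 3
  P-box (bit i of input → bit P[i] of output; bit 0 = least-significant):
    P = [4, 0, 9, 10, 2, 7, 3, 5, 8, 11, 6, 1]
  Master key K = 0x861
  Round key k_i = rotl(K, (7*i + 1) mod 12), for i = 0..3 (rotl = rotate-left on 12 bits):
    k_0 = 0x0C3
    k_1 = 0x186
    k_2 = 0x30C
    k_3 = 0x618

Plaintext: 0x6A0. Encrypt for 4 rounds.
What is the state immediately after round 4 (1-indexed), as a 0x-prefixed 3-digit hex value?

s_0 = plaintext = 0x6A0
s_1 = Round(s_0, k_0) = 0xA73
s_2 = Round(s_1, k_1) = 0xFB9
s_3 = Round(s_2, k_2) = 0xC29
s_4 = Round(s_3, k_3) = 0x05D

0x05D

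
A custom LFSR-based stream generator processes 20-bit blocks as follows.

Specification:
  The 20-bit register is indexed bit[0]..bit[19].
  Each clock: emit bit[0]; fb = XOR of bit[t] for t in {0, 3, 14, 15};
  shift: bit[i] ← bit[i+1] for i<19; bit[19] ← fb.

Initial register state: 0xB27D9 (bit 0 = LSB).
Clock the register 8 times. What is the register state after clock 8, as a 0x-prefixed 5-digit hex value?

reg_0 = 0xB27D9
clock 1: out=1, reg = 0x593EC
clock 2: out=0, reg = 0x2C9F6
clock 3: out=0, reg = 0x164FB
clock 4: out=1, reg = 0x8B27D
clock 5: out=1, reg = 0xC593E
clock 6: out=0, reg = 0x62C9F
clock 7: out=1, reg = 0x3164F
clock 8: out=1, reg = 0x18B27

0x18B27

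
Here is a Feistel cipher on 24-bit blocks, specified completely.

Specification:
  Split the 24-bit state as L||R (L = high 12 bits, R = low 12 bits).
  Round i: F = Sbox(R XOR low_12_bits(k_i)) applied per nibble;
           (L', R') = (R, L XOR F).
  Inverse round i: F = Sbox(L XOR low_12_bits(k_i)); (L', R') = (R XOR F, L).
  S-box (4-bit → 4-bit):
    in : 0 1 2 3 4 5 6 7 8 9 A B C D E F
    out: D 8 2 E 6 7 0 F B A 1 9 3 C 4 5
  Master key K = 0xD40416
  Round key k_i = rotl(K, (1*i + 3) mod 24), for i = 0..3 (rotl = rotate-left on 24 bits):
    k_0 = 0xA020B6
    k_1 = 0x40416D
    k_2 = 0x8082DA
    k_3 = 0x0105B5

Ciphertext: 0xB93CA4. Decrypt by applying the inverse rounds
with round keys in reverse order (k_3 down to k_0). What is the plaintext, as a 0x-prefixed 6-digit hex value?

s_0 = ciphertext = 0xB93CA4
s_1 = InvRound(s_0, k_3) = 0x884B93
s_2 = InvRound(s_1, k_2) = 0xAE7884
s_3 = InvRound(s_2, k_1) = 0x135AE7
s_4 = InvRound(s_3, k_0) = 0x259135

0x259135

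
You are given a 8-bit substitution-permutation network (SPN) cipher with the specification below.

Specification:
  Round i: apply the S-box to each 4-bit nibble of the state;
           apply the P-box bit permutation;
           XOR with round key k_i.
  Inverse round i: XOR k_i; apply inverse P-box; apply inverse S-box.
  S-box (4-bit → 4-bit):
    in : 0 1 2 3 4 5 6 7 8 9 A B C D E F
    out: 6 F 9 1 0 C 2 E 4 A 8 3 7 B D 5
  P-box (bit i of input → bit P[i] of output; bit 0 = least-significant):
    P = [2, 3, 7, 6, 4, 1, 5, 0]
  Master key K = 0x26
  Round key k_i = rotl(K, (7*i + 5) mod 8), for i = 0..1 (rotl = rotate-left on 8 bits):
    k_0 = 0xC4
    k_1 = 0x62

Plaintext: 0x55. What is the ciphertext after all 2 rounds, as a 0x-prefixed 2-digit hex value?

s_0 = plaintext = 0x55
s_1 = Round(s_0, k_0) = 0x25
s_2 = Round(s_1, k_1) = 0xB3

0xB3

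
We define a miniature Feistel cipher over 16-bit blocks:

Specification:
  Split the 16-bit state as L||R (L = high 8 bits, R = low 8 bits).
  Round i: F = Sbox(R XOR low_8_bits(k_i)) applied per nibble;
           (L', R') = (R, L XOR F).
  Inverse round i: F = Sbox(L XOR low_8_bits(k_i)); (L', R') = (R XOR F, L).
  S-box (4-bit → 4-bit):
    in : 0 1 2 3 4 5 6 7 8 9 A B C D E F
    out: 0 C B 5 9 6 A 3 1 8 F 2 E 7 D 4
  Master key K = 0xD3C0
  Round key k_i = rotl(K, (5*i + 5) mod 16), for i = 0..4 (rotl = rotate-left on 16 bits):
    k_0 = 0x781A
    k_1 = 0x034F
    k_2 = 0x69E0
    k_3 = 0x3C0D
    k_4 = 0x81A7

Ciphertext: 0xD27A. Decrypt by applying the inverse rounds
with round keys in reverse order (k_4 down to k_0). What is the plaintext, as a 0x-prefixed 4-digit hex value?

s_0 = ciphertext = 0xD27A
s_1 = InvRound(s_0, k_4) = 0x4CD2
s_2 = InvRound(s_1, k_3) = 0x4E4C
s_3 = InvRound(s_2, k_2) = 0xB14E
s_4 = InvRound(s_3, k_1) = 0x03B1
s_5 = InvRound(s_4, k_0) = 0x7903

0x7903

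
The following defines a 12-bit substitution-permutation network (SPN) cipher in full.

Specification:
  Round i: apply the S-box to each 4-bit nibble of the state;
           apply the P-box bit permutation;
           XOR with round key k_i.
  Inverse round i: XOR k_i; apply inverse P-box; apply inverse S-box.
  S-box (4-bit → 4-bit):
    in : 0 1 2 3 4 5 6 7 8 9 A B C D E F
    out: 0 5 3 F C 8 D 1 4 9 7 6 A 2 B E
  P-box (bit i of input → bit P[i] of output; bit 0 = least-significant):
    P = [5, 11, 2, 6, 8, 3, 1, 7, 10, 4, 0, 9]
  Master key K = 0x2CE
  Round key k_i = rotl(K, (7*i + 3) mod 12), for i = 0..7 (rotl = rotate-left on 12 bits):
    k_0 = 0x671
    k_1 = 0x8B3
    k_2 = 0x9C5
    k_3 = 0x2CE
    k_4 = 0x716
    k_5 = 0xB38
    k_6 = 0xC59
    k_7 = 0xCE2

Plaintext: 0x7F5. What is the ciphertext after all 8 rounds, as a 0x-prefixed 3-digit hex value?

0xC87

s_0 = plaintext = 0x7F5
s_1 = Round(s_0, k_0) = 0x2BB
s_2 = Round(s_1, k_1) = 0x4AD
s_3 = Round(s_2, k_2) = 0x2CE
s_4 = Round(s_3, k_3) = 0xE36
s_5 = Round(s_4, k_4) = 0x0E8
s_6 = Round(s_5, k_5) = 0xAB4
s_7 = Round(s_6, k_6) = 0x806
s_8 = Round(s_7, k_7) = 0xC87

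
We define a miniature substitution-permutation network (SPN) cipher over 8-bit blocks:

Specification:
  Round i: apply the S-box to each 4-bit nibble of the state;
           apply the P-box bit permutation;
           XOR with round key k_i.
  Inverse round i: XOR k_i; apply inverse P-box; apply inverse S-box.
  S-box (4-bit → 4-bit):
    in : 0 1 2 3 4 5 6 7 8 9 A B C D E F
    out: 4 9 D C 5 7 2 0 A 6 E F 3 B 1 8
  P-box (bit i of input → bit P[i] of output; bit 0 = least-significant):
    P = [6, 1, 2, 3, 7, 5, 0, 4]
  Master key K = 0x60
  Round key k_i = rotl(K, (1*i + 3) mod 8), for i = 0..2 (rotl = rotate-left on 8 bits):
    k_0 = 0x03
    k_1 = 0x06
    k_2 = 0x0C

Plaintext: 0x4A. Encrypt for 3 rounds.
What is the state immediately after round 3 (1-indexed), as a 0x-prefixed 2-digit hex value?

s_0 = plaintext = 0x4A
s_1 = Round(s_0, k_0) = 0x8C
s_2 = Round(s_1, k_1) = 0x74
s_3 = Round(s_2, k_2) = 0x48

0x48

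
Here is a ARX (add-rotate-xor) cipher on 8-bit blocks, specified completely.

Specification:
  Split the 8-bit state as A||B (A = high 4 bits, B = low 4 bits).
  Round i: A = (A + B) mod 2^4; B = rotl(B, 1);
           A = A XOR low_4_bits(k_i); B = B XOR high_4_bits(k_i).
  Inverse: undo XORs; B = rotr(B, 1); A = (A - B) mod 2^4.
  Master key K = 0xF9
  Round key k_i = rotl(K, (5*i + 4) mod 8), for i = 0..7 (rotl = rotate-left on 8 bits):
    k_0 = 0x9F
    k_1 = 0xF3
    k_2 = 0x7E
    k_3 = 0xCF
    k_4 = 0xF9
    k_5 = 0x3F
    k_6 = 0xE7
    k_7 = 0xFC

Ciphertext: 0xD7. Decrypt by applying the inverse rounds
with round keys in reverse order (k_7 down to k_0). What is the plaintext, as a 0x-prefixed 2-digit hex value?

s_0 = ciphertext = 0xD7
s_1 = InvRound(s_0, k_7) = 0xD4
s_2 = InvRound(s_1, k_6) = 0x55
s_3 = InvRound(s_2, k_5) = 0x73
s_4 = InvRound(s_3, k_4) = 0x86
s_5 = InvRound(s_4, k_3) = 0x25
s_6 = InvRound(s_5, k_2) = 0xB1
s_7 = InvRound(s_6, k_1) = 0x17
s_8 = InvRound(s_7, k_0) = 0x77

0x77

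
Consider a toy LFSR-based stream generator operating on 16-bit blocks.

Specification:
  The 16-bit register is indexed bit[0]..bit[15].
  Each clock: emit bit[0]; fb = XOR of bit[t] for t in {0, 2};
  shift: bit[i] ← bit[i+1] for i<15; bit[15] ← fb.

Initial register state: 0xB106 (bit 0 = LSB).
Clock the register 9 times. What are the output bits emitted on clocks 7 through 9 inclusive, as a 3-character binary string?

reg_0 = 0xB106
clock 1: out=0, reg = 0xD883
clock 2: out=1, reg = 0xEC41
clock 3: out=1, reg = 0xF620
clock 4: out=0, reg = 0x7B10
clock 5: out=0, reg = 0x3D88
clock 6: out=0, reg = 0x1EC4
clock 7: out=0, reg = 0x8F62
clock 8: out=0, reg = 0x47B1
clock 9: out=1, reg = 0xA3D8

001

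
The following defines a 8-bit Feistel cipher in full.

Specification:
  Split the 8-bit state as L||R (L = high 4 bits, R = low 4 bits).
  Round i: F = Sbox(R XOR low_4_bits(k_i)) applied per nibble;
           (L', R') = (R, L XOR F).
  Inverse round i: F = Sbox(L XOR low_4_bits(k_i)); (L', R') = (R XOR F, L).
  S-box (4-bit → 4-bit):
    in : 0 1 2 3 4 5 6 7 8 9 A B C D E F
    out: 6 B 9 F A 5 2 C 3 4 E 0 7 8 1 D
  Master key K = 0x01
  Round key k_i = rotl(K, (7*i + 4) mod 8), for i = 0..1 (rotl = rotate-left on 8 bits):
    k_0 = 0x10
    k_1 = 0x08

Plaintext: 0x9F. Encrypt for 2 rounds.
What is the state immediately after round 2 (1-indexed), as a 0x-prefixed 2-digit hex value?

0x48

s_0 = plaintext = 0x9F
s_1 = Round(s_0, k_0) = 0xF4
s_2 = Round(s_1, k_1) = 0x48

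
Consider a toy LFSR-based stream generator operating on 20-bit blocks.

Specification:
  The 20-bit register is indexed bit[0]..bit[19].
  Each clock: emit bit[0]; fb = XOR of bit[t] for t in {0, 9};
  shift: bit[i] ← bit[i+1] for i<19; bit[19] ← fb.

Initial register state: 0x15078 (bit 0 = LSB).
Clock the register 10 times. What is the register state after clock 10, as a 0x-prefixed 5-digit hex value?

reg_0 = 0x15078
clock 1: out=0, reg = 0x0A83C
clock 2: out=0, reg = 0x0541E
clock 3: out=0, reg = 0x02A0F
clock 4: out=1, reg = 0x01507
clock 5: out=1, reg = 0x80A83
clock 6: out=1, reg = 0x40541
clock 7: out=1, reg = 0xA02A0
clock 8: out=0, reg = 0xD0150
clock 9: out=0, reg = 0x680A8
clock 10: out=0, reg = 0x34054

0x34054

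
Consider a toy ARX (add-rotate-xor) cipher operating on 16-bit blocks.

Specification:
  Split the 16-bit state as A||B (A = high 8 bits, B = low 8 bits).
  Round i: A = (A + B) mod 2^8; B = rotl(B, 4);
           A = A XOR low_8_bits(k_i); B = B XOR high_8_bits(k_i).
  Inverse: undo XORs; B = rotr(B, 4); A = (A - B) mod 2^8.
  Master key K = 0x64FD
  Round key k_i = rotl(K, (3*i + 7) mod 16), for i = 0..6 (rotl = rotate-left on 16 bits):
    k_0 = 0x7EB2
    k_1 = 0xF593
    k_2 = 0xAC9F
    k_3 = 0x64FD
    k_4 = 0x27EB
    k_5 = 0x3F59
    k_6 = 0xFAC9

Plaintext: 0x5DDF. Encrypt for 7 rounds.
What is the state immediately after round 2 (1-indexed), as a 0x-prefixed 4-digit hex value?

s_0 = plaintext = 0x5DDF
s_1 = Round(s_0, k_0) = 0x8E83
s_2 = Round(s_1, k_1) = 0x82CD
s_3 = Round(s_2, k_2) = 0xD070
s_4 = Round(s_3, k_3) = 0xBD63
s_5 = Round(s_4, k_4) = 0xCB11
s_6 = Round(s_5, k_5) = 0x852E
s_7 = Round(s_6, k_6) = 0x7A18

0x82CD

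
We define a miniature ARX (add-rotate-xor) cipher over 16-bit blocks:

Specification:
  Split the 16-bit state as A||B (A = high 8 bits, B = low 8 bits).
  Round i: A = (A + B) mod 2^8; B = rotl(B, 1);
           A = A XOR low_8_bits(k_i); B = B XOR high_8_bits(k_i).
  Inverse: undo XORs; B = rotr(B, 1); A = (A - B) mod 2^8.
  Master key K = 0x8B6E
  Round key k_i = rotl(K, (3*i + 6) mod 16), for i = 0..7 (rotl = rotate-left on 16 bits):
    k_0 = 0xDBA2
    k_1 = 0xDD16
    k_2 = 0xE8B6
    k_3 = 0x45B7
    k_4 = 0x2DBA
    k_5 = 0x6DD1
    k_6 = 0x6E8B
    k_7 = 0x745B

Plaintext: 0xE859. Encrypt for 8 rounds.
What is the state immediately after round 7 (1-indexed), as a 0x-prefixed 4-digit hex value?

0x1945

s_0 = plaintext = 0xE859
s_1 = Round(s_0, k_0) = 0xE369
s_2 = Round(s_1, k_1) = 0x5A0F
s_3 = Round(s_2, k_2) = 0xDFF6
s_4 = Round(s_3, k_3) = 0x62A8
s_5 = Round(s_4, k_4) = 0xB07C
s_6 = Round(s_5, k_5) = 0xFD95
s_7 = Round(s_6, k_6) = 0x1945
s_8 = Round(s_7, k_7) = 0x05FE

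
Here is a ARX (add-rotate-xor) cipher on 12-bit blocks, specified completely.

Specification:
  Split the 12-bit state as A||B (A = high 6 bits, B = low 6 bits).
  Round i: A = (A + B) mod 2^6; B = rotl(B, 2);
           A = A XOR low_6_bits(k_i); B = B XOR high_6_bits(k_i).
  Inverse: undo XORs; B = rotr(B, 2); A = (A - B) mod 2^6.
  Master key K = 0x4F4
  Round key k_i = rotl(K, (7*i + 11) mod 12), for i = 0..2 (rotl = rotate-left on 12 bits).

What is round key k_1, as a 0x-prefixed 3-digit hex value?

0xD13

K = 0x4F4
k_0 = rotl(K, (7*0+11) mod 12) = rotl(K, 11) = 0x27A
k_1 = rotl(K, (7*1+11) mod 12) = rotl(K, 6) = 0xD13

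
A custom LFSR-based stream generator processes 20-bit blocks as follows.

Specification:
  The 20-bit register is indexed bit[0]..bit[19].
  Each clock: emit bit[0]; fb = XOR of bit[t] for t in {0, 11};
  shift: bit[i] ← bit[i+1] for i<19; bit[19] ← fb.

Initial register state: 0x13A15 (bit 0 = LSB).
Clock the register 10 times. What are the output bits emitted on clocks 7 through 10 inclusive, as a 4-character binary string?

reg_0 = 0x13A15
clock 1: out=1, reg = 0x09D0A
clock 2: out=0, reg = 0x84E85
clock 3: out=1, reg = 0x42742
clock 4: out=0, reg = 0x213A1
clock 5: out=1, reg = 0x909D0
clock 6: out=0, reg = 0xC84E8
clock 7: out=0, reg = 0x64274
clock 8: out=0, reg = 0x3213A
clock 9: out=0, reg = 0x1909D
clock 10: out=1, reg = 0x8C84E

0001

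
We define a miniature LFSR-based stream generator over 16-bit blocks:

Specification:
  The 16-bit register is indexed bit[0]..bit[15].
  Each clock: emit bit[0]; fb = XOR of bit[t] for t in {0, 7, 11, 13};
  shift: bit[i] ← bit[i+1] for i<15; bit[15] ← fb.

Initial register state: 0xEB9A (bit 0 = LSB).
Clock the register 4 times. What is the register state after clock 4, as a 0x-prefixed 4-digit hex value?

0xFEB9

reg_0 = 0xEB9A
clock 1: out=0, reg = 0xF5CD
clock 2: out=1, reg = 0xFAE6
clock 3: out=0, reg = 0xFD73
clock 4: out=1, reg = 0xFEB9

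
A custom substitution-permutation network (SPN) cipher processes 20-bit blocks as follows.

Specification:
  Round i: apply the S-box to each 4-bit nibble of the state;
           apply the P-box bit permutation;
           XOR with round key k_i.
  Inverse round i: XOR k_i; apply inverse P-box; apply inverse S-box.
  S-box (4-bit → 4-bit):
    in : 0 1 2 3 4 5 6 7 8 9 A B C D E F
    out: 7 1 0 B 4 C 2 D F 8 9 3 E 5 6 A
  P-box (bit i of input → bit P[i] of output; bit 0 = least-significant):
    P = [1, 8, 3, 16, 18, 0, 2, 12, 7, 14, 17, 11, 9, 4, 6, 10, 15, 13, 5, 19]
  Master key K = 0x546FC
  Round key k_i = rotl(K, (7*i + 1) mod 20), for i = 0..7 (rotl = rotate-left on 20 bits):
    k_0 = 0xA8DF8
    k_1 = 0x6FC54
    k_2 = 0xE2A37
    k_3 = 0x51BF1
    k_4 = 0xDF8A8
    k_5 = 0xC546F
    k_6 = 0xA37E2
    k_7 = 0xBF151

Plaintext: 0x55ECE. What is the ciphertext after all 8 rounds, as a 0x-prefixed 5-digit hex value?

s_0 = plaintext = 0x55ECE
s_1 = Round(s_0, k_0) = 0x0D895
s_2 = Round(s_1, k_1) = 0x506BC
s_3 = Round(s_2, k_2) = 0x3694E
s_4 = Round(s_3, k_3) = 0xDB2ED
s_5 = Round(s_4, k_4) = 0xD7A97
s_6 = Round(s_5, k_5) = 0xDCA85
s_7 = Round(s_6, k_6) = 0xFAB1F
s_8 = Round(s_7, k_7) = 0x696D1

0x696D1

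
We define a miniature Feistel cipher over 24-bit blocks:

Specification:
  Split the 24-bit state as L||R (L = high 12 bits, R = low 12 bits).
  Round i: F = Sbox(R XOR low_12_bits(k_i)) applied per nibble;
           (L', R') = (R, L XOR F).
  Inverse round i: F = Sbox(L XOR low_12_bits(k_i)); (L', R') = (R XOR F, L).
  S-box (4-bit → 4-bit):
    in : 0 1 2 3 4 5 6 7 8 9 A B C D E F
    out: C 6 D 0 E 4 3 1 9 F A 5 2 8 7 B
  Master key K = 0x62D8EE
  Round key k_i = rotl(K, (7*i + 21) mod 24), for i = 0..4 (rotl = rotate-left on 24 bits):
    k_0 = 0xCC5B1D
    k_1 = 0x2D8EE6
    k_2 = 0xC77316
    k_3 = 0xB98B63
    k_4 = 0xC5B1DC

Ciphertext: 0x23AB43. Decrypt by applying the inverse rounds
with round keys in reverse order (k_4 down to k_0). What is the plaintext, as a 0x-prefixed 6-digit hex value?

s_0 = ciphertext = 0x23AB43
s_1 = InvRound(s_0, k_4) = 0xB3023A
s_2 = InvRound(s_1, k_3) = 0xE7AB30
s_3 = InvRound(s_2, k_2) = 0x302E7A
s_4 = InvRound(s_3, k_1) = 0x604302
s_5 = InvRound(s_4, k_0) = 0xB6D604

0xB6D604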